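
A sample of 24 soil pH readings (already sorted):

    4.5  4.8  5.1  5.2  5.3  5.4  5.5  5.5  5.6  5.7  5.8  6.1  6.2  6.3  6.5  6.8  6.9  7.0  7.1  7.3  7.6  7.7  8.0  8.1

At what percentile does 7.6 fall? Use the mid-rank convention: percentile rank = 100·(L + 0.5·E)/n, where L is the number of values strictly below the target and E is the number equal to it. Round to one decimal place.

Count below 7.6: L = 20; count equal: E = 1; n = 24.
Percentile rank = 100·(20 + 0.5·1)/24 = 100·20.5/24 = 85.42.

85.4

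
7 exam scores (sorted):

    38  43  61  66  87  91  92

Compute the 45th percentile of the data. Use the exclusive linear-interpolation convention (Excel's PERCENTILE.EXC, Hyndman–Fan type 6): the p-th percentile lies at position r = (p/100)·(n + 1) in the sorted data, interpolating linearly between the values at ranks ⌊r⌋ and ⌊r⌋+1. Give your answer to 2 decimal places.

64.00

n = 7.
r = (45/100)·(7 + 1) = 3.6.
Rank 3 is 61 and rank 4 is 66.
Interpolate: 61 + 0.6·(66 − 61) = 61 + 0.6·5 = 64.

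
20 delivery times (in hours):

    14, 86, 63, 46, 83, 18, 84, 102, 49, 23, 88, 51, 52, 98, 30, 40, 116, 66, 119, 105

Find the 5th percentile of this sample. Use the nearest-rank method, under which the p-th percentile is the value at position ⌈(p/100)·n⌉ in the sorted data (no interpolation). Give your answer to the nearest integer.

Sorted: 14, 18, 23, 30, 40, 46, 49, 51, 52, 63, 66, 83, 84, 86, 88, 98, 102, 105, 116, 119.
n = 20.
Position = ⌈5/100 · 20⌉ = ⌈1⌉ = 1.
The value at rank 1 is 14.

14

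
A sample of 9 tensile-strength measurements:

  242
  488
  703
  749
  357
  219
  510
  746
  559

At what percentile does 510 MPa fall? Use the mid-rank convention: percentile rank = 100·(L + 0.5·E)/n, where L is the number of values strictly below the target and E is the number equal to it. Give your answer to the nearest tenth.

Sorted: 219, 242, 357, 488, 510, 559, 703, 746, 749.
Count below 510: L = 4; count equal: E = 1; n = 9.
Percentile rank = 100·(4 + 0.5·1)/9 = 100·4.5/9 = 50.

50.0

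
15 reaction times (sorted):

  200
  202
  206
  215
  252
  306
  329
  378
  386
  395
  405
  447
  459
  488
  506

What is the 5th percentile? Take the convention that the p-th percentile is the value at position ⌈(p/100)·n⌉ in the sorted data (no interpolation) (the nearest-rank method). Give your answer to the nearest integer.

n = 15.
Position = ⌈5/100 · 15⌉ = ⌈0.75⌉ = 1.
The value at rank 1 is 200.

200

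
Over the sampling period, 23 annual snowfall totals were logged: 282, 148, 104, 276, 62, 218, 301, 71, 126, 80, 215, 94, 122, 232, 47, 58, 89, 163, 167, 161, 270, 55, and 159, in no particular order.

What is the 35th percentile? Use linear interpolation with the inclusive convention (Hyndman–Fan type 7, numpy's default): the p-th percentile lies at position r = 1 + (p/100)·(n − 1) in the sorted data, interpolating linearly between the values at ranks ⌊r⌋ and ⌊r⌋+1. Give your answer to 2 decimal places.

Sorted: 47, 55, 58, 62, 71, 80, 89, 94, 104, 122, 126, 148, 159, 161, 163, 167, 215, 218, 232, 270, 276, 282, 301.
n = 23.
r = 1 + (35/100)·(23 − 1) = 1 + 7.7 = 8.7.
Rank 8 is 94 and rank 9 is 104.
Interpolate: 94 + 0.7·(104 − 94) = 94 + 0.7·10 = 101.

101.00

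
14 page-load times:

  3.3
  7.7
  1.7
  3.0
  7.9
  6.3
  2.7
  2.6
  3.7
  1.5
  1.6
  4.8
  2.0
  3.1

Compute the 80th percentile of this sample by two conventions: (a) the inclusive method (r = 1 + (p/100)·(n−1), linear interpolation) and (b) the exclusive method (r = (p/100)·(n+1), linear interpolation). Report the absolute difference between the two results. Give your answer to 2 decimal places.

Sorted: 1.5, 1.6, 1.7, 2.0, 2.6, 2.7, 3.0, 3.1, 3.3, 3.7, 4.8, 6.3, 7.7, 7.9.
n = 14.
(a) r = 11.4; between ranks 11 (4.8) and 12 (6.3): 5.4.
(b) r = 12 → value at rank 12 = 6.3.
|5.4 − 6.3| = 0.9.

0.90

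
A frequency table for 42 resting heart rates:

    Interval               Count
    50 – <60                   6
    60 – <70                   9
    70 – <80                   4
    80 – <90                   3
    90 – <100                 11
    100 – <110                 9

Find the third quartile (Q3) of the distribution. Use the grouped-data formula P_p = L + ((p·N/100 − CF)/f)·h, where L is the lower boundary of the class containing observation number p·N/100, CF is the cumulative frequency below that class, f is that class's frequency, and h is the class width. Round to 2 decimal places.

N = 42; target position k = 75/100 · 42 = 31.5.
Cumulative frequencies: 6, 15, 19, 22, 33, 42.
Observation 31.5 falls in the class 90 – <100.
L = 90, CF = 22, f = 11, h = 10.
P75 = 90 + ((31.5 − 22)/11)·10 = 90 + 8.63636 = 98.6364.

98.64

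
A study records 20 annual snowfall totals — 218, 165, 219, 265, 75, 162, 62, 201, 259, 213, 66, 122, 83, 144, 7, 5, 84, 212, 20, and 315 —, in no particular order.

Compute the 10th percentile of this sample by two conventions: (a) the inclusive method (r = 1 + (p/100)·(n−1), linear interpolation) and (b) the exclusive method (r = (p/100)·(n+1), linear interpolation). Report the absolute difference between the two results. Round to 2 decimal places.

Sorted: 5, 7, 20, 62, 66, 75, 83, 84, 122, 144, 162, 165, 201, 212, 213, 218, 219, 259, 265, 315.
n = 20.
(a) r = 2.9; between ranks 2 (7) and 3 (20): 18.7.
(b) r = 2.1; between ranks 2 (7) and 3 (20): 8.3.
|18.7 − 8.3| = 10.4.

10.40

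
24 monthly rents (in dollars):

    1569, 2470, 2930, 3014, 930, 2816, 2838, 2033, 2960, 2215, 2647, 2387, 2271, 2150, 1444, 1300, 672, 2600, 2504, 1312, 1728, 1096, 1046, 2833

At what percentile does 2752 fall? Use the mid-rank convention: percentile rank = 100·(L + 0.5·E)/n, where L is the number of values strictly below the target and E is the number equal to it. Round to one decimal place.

Sorted: 672, 930, 1046, 1096, 1300, 1312, 1444, 1569, 1728, 2033, 2150, 2215, 2271, 2387, 2470, 2504, 2600, 2647, 2816, 2833, 2838, 2930, 2960, 3014.
Count below 2752: L = 18; count equal: E = 0; n = 24.
Percentile rank = 100·(18 + 0.5·0)/24 = 100·18/24 = 75.

75.0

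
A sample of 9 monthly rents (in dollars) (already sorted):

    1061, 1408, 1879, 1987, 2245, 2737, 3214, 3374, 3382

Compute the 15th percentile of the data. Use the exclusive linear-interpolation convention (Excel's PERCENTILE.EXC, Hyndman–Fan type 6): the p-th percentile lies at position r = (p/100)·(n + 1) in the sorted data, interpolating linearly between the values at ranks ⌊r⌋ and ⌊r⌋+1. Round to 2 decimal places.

1234.50

n = 9.
r = (15/100)·(9 + 1) = 1.5.
Rank 1 is 1061 and rank 2 is 1408.
Interpolate: 1061 + 0.5·(1408 − 1061) = 1061 + 0.5·347 = 1234.5.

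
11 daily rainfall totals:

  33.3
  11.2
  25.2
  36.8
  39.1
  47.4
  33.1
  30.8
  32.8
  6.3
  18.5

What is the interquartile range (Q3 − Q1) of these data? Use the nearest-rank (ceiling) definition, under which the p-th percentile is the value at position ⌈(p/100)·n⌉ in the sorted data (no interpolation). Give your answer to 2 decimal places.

Sorted: 6.3, 11.2, 18.5, 25.2, 30.8, 32.8, 33.1, 33.3, 36.8, 39.1, 47.4.
n = 11.
P25: rank ⌈25/100·11⌉ = 3 → 18.5.
P75: rank ⌈75/100·11⌉ = 9 → 36.8.
Difference: 36.8 − 18.5 = 18.3.

18.30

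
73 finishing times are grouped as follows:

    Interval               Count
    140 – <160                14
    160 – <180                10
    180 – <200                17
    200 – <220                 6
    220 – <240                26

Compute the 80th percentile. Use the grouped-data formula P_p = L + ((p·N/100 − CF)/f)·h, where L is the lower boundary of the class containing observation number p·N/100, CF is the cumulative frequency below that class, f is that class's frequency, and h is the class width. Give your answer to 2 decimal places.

228.77

N = 73; target position k = 80/100 · 73 = 58.4.
Cumulative frequencies: 14, 24, 41, 47, 73.
Observation 58.4 falls in the class 220 – <240.
L = 220, CF = 47, f = 26, h = 20.
P80 = 220 + ((58.4 − 47)/26)·20 = 220 + 8.76923 = 228.769.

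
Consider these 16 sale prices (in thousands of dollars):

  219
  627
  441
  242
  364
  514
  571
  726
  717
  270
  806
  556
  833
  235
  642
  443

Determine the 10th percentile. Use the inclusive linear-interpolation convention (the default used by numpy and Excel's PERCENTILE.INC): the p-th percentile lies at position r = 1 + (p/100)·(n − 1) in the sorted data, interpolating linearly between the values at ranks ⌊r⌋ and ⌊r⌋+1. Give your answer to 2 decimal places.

238.50

Sorted: 219, 235, 242, 270, 364, 441, 443, 514, 556, 571, 627, 642, 717, 726, 806, 833.
n = 16.
r = 1 + (10/100)·(16 − 1) = 1 + 1.5 = 2.5.
Rank 2 is 235 and rank 3 is 242.
Interpolate: 235 + 0.5·(242 − 235) = 235 + 0.5·7 = 238.5.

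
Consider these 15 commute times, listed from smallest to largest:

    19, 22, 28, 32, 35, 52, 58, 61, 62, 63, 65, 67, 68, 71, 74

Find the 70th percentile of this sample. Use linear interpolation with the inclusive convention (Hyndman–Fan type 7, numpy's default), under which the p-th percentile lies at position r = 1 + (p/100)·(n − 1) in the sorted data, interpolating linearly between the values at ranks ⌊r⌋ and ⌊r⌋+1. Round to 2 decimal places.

64.60

n = 15.
r = 1 + (70/100)·(15 − 1) = 1 + 9.8 = 10.8.
Rank 10 is 63 and rank 11 is 65.
Interpolate: 63 + 0.8·(65 − 63) = 63 + 0.8·2 = 64.6.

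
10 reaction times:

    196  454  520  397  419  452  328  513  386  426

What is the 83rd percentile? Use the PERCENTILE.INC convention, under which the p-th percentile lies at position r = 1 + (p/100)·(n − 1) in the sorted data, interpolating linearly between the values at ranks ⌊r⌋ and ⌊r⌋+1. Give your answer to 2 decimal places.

481.73

Sorted: 196, 328, 386, 397, 419, 426, 452, 454, 513, 520.
n = 10.
r = 1 + (83/100)·(10 − 1) = 1 + 7.47 = 8.47.
Rank 8 is 454 and rank 9 is 513.
Interpolate: 454 + 0.47·(513 − 454) = 454 + 0.47·59 = 481.73.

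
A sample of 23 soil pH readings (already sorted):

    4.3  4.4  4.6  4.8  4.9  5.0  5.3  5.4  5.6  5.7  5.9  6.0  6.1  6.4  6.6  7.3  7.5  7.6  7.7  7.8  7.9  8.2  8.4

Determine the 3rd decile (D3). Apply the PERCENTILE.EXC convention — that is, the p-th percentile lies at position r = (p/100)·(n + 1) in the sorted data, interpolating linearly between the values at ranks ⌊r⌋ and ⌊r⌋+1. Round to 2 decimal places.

5.32

n = 23.
r = (30/100)·(23 + 1) = 7.2.
Rank 7 is 5.3 and rank 8 is 5.4.
Interpolate: 5.3 + 0.2·(5.4 − 5.3) = 5.3 + 0.2·0.1 = 5.32.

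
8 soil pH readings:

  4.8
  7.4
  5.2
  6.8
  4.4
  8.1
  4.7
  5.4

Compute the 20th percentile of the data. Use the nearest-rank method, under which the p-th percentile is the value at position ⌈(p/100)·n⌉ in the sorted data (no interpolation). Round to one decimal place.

4.7

Sorted: 4.4, 4.7, 4.8, 5.2, 5.4, 6.8, 7.4, 8.1.
n = 8.
Position = ⌈20/100 · 8⌉ = ⌈1.6⌉ = 2.
The value at rank 2 is 4.7.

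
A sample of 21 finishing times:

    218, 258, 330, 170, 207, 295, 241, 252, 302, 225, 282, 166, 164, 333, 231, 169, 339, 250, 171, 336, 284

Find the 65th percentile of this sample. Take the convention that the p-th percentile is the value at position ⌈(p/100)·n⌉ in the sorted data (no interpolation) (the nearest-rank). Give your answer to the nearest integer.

Sorted: 164, 166, 169, 170, 171, 207, 218, 225, 231, 241, 250, 252, 258, 282, 284, 295, 302, 330, 333, 336, 339.
n = 21.
Position = ⌈65/100 · 21⌉ = ⌈13.65⌉ = 14.
The value at rank 14 is 282.

282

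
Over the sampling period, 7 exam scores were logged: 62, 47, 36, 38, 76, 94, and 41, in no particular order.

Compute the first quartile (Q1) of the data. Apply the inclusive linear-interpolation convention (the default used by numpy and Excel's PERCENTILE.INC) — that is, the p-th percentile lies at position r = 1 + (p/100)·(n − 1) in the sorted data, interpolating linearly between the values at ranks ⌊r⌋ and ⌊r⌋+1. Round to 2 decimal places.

39.50

Sorted: 36, 38, 41, 47, 62, 76, 94.
n = 7.
r = 1 + (25/100)·(7 − 1) = 1 + 1.5 = 2.5.
Rank 2 is 38 and rank 3 is 41.
Interpolate: 38 + 0.5·(41 − 38) = 38 + 0.5·3 = 39.5.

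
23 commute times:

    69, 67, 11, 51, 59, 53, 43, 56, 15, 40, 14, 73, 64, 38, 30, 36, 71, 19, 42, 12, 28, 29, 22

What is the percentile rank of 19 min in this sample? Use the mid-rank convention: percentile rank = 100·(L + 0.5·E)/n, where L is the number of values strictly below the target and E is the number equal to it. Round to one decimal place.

Sorted: 11, 12, 14, 15, 19, 22, 28, 29, 30, 36, 38, 40, 42, 43, 51, 53, 56, 59, 64, 67, 69, 71, 73.
Count below 19: L = 4; count equal: E = 1; n = 23.
Percentile rank = 100·(4 + 0.5·1)/23 = 100·4.5/23 = 19.57.

19.6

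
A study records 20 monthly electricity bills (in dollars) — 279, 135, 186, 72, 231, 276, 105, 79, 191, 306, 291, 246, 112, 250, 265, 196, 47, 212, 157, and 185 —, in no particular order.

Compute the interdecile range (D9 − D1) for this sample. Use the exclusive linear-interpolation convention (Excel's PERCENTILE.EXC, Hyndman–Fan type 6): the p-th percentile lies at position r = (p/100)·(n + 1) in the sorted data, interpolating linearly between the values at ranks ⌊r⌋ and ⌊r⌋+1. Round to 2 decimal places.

Sorted: 47, 72, 79, 105, 112, 135, 157, 185, 186, 191, 196, 212, 231, 246, 250, 265, 276, 279, 291, 306.
n = 20.
P10: r = 2.1; ranks 2–3 are 72, 79; interpolating gives 72.7.
P90: r = 18.9; ranks 18–19 are 279, 291; interpolating gives 289.8.
Difference: 289.8 − 72.7 = 217.1.

217.10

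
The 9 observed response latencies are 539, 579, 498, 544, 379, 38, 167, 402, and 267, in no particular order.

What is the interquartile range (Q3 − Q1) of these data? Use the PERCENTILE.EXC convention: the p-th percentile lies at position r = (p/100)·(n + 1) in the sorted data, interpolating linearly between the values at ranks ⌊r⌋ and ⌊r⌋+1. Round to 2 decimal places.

Sorted: 38, 167, 267, 379, 402, 498, 539, 544, 579.
n = 9.
P25: r = 2.5; ranks 2–3 are 167, 267; interpolating gives 217.
P75: r = 7.5; ranks 7–8 are 539, 544; interpolating gives 541.5.
Difference: 541.5 − 217 = 324.5.

324.50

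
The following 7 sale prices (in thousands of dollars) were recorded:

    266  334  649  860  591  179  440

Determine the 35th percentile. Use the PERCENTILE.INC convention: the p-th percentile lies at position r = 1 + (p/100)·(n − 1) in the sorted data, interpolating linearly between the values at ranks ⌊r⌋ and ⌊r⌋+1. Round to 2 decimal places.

Sorted: 179, 266, 334, 440, 591, 649, 860.
n = 7.
r = 1 + (35/100)·(7 − 1) = 1 + 2.1 = 3.1.
Rank 3 is 334 and rank 4 is 440.
Interpolate: 334 + 0.1·(440 − 334) = 334 + 0.1·106 = 344.6.

344.60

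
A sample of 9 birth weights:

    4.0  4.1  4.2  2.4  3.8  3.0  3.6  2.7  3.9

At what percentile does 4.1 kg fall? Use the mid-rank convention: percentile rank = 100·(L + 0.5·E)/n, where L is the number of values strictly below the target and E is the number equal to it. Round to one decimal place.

Sorted: 2.4, 2.7, 3.0, 3.6, 3.8, 3.9, 4.0, 4.1, 4.2.
Count below 4.1: L = 7; count equal: E = 1; n = 9.
Percentile rank = 100·(7 + 0.5·1)/9 = 100·7.5/9 = 83.33.

83.3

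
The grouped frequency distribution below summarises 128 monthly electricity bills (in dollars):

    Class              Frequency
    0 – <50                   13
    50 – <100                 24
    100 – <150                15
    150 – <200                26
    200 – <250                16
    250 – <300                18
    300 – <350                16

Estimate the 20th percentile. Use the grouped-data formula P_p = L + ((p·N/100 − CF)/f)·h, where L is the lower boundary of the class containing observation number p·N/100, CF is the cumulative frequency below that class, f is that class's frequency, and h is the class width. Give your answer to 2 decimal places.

76.25

N = 128; target position k = 20/100 · 128 = 25.6.
Cumulative frequencies: 13, 37, 52, 78, 94, 112, 128.
Observation 25.6 falls in the class 50 – <100.
L = 50, CF = 13, f = 24, h = 50.
P20 = 50 + ((25.6 − 13)/24)·50 = 50 + 26.25 = 76.25.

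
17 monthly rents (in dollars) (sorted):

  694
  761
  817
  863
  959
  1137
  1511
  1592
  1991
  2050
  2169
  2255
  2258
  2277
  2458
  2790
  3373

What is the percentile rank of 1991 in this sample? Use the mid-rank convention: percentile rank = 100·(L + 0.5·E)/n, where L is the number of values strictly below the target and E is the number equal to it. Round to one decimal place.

Count below 1991: L = 8; count equal: E = 1; n = 17.
Percentile rank = 100·(8 + 0.5·1)/17 = 100·8.5/17 = 50.

50.0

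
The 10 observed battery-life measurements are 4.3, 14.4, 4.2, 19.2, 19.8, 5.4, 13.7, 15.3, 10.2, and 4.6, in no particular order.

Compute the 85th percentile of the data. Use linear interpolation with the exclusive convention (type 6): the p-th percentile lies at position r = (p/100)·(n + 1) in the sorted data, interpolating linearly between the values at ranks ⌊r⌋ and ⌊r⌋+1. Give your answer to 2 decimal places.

Sorted: 4.2, 4.3, 4.6, 5.4, 10.2, 13.7, 14.4, 15.3, 19.2, 19.8.
n = 10.
r = (85/100)·(10 + 1) = 9.35.
Rank 9 is 19.2 and rank 10 is 19.8.
Interpolate: 19.2 + 0.35·(19.8 − 19.2) = 19.2 + 0.35·0.6 = 19.41.

19.41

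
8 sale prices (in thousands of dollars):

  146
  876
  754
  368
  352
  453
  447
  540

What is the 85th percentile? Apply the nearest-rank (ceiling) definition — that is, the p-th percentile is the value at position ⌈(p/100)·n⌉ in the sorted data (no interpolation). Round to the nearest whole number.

Sorted: 146, 352, 368, 447, 453, 540, 754, 876.
n = 8.
Position = ⌈85/100 · 8⌉ = ⌈6.8⌉ = 7.
The value at rank 7 is 754.

754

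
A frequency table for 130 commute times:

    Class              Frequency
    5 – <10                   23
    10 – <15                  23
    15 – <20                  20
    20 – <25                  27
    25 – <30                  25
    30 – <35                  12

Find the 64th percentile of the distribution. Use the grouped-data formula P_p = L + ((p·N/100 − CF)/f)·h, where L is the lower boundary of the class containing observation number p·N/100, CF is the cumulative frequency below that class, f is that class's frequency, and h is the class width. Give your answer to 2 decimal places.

23.19

N = 130; target position k = 64/100 · 130 = 83.2.
Cumulative frequencies: 23, 46, 66, 93, 118, 130.
Observation 83.2 falls in the class 20 – <25.
L = 20, CF = 66, f = 27, h = 5.
P64 = 20 + ((83.2 − 66)/27)·5 = 20 + 3.18519 = 23.1852.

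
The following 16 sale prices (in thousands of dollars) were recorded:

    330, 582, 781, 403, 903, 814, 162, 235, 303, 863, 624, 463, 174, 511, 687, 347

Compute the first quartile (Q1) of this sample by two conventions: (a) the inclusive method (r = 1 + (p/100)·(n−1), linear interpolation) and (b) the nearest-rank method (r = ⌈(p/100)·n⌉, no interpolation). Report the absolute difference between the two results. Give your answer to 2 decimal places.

Sorted: 162, 174, 235, 303, 330, 347, 403, 463, 511, 582, 624, 687, 781, 814, 863, 903.
n = 16.
(a) r = 4.75; between ranks 4 (303) and 5 (330): 323.25.
(b) the nearest-rank method: rank 4 → 303.
|323.25 − 303| = 20.25.

20.25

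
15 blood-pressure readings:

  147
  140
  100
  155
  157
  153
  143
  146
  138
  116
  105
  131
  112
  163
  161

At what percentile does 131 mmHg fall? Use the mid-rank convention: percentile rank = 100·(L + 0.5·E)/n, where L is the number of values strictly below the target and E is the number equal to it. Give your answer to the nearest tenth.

30.0

Sorted: 100, 105, 112, 116, 131, 138, 140, 143, 146, 147, 153, 155, 157, 161, 163.
Count below 131: L = 4; count equal: E = 1; n = 15.
Percentile rank = 100·(4 + 0.5·1)/15 = 100·4.5/15 = 30.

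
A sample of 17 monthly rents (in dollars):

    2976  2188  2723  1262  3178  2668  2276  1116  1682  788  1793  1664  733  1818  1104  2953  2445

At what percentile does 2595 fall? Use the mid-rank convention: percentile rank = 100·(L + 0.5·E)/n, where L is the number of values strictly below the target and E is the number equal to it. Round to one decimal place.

70.6

Sorted: 733, 788, 1104, 1116, 1262, 1664, 1682, 1793, 1818, 2188, 2276, 2445, 2668, 2723, 2953, 2976, 3178.
Count below 2595: L = 12; count equal: E = 0; n = 17.
Percentile rank = 100·(12 + 0.5·0)/17 = 100·12/17 = 70.59.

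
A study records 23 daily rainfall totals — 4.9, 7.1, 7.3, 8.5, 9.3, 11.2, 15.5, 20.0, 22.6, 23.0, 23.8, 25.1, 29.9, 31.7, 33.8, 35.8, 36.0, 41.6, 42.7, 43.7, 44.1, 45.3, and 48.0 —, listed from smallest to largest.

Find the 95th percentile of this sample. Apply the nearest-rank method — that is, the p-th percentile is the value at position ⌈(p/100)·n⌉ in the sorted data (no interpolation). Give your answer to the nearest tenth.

45.3

n = 23.
Position = ⌈95/100 · 23⌉ = ⌈21.85⌉ = 22.
The value at rank 22 is 45.3.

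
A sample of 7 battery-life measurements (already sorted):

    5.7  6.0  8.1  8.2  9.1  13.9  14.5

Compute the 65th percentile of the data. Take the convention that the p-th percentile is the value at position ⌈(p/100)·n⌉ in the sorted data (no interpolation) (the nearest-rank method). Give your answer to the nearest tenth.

n = 7.
Position = ⌈65/100 · 7⌉ = ⌈4.55⌉ = 5.
The value at rank 5 is 9.1.

9.1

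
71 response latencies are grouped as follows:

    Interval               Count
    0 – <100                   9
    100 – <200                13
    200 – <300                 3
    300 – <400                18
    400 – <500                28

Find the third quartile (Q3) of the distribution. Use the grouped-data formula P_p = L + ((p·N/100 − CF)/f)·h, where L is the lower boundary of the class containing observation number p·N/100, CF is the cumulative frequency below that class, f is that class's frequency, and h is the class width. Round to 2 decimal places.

436.61

N = 71; target position k = 75/100 · 71 = 53.25.
Cumulative frequencies: 9, 22, 25, 43, 71.
Observation 53.25 falls in the class 400 – <500.
L = 400, CF = 43, f = 28, h = 100.
P75 = 400 + ((53.25 − 43)/28)·100 = 400 + 36.6071 = 436.607.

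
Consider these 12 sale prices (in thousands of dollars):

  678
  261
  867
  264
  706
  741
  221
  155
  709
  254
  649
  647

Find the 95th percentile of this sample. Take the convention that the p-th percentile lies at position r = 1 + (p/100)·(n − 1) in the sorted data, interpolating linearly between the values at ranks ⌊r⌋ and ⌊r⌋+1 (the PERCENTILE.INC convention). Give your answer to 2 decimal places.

Sorted: 155, 221, 254, 261, 264, 647, 649, 678, 706, 709, 741, 867.
n = 12.
r = 1 + (95/100)·(12 − 1) = 1 + 10.45 = 11.45.
Rank 11 is 741 and rank 12 is 867.
Interpolate: 741 + 0.45·(867 − 741) = 741 + 0.45·126 = 797.7.

797.70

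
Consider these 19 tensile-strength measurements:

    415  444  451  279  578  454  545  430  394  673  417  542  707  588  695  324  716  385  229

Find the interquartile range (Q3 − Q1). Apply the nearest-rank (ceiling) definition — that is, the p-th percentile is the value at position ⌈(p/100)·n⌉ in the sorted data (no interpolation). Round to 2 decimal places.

194.00

Sorted: 229, 279, 324, 385, 394, 415, 417, 430, 444, 451, 454, 542, 545, 578, 588, 673, 695, 707, 716.
n = 19.
P25: rank ⌈25/100·19⌉ = 5 → 394.
P75: rank ⌈75/100·19⌉ = 15 → 588.
Difference: 588 − 394 = 194.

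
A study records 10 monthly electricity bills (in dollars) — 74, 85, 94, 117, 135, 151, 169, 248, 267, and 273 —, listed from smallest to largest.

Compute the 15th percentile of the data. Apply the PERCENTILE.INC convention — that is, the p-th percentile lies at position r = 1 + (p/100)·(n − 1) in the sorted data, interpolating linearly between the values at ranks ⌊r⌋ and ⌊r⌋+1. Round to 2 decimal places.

88.15

n = 10.
r = 1 + (15/100)·(10 − 1) = 1 + 1.35 = 2.35.
Rank 2 is 85 and rank 3 is 94.
Interpolate: 85 + 0.35·(94 − 85) = 85 + 0.35·9 = 88.15.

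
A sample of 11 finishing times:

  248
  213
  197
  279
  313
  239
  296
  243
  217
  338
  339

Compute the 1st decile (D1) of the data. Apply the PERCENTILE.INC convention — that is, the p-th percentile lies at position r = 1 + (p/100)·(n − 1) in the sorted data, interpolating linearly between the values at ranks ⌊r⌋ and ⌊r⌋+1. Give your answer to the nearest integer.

213

Sorted: 197, 213, 217, 239, 243, 248, 279, 296, 313, 338, 339.
n = 11.
r = 1 + (10/100)·(11 − 1) = 1 + 1 = 2.
r is an integer, so P10 is the value at rank 2: 213.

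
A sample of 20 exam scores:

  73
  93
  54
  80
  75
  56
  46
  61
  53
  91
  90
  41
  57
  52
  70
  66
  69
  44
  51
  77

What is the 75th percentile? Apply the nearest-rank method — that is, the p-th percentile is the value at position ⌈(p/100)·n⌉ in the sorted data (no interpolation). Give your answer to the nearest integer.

75

Sorted: 41, 44, 46, 51, 52, 53, 54, 56, 57, 61, 66, 69, 70, 73, 75, 77, 80, 90, 91, 93.
n = 20.
Position = ⌈75/100 · 20⌉ = ⌈15⌉ = 15.
The value at rank 15 is 75.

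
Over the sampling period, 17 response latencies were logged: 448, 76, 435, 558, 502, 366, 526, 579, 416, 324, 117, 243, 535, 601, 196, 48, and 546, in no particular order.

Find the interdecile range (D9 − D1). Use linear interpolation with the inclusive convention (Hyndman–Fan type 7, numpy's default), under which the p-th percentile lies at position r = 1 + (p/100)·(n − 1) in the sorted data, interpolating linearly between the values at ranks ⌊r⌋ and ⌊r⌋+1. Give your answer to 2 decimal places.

465.80

Sorted: 48, 76, 117, 196, 243, 324, 366, 416, 435, 448, 502, 526, 535, 546, 558, 579, 601.
n = 17.
P10: r = 2.6; ranks 2–3 are 76, 117; interpolating gives 100.6.
P90: r = 15.4; ranks 15–16 are 558, 579; interpolating gives 566.4.
Difference: 566.4 − 100.6 = 465.8.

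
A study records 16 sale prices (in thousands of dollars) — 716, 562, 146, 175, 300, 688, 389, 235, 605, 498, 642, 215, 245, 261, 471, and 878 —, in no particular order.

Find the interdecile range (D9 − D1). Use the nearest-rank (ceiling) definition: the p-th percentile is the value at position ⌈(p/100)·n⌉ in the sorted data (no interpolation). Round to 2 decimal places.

541.00

Sorted: 146, 175, 215, 235, 245, 261, 300, 389, 471, 498, 562, 605, 642, 688, 716, 878.
n = 16.
P10: rank ⌈10/100·16⌉ = 2 → 175.
P90: rank ⌈90/100·16⌉ = 15 → 716.
Difference: 716 − 175 = 541.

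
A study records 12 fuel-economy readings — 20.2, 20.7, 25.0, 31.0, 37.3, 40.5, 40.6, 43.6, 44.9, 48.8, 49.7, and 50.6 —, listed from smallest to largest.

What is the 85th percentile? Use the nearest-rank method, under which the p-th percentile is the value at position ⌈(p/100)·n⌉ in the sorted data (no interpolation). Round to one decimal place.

n = 12.
Position = ⌈85/100 · 12⌉ = ⌈10.2⌉ = 11.
The value at rank 11 is 49.7.

49.7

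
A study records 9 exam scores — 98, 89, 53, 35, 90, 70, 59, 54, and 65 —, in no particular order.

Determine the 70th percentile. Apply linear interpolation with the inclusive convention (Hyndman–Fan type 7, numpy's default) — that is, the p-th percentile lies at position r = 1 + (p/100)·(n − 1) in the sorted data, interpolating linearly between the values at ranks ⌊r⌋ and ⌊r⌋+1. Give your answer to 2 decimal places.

81.40

Sorted: 35, 53, 54, 59, 65, 70, 89, 90, 98.
n = 9.
r = 1 + (70/100)·(9 − 1) = 1 + 5.6 = 6.6.
Rank 6 is 70 and rank 7 is 89.
Interpolate: 70 + 0.6·(89 − 70) = 70 + 0.6·19 = 81.4.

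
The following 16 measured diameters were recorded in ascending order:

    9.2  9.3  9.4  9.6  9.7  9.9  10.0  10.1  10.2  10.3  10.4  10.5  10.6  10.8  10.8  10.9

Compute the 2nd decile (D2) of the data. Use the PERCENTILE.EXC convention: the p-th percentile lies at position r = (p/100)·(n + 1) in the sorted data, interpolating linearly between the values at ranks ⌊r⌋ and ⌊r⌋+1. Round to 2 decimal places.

9.48

n = 16.
r = (20/100)·(16 + 1) = 3.4.
Rank 3 is 9.4 and rank 4 is 9.6.
Interpolate: 9.4 + 0.4·(9.6 − 9.4) = 9.4 + 0.4·0.2 = 9.48.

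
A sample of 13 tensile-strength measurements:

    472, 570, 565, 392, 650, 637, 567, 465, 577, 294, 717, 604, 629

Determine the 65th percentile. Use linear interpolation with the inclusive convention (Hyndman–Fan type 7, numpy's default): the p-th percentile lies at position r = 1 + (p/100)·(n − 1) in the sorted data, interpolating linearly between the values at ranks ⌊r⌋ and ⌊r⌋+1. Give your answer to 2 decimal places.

Sorted: 294, 392, 465, 472, 565, 567, 570, 577, 604, 629, 637, 650, 717.
n = 13.
r = 1 + (65/100)·(13 − 1) = 1 + 7.8 = 8.8.
Rank 8 is 577 and rank 9 is 604.
Interpolate: 577 + 0.8·(604 − 577) = 577 + 0.8·27 = 598.6.

598.60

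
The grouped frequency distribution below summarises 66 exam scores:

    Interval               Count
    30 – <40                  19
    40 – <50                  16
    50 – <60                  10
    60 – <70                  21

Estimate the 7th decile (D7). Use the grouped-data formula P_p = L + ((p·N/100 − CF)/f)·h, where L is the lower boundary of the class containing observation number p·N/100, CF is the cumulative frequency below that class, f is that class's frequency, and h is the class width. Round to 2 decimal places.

N = 66; target position k = 70/100 · 66 = 46.2.
Cumulative frequencies: 19, 35, 45, 66.
Observation 46.2 falls in the class 60 – <70.
L = 60, CF = 45, f = 21, h = 10.
P70 = 60 + ((46.2 − 45)/21)·10 = 60 + 0.571429 = 60.5714.

60.57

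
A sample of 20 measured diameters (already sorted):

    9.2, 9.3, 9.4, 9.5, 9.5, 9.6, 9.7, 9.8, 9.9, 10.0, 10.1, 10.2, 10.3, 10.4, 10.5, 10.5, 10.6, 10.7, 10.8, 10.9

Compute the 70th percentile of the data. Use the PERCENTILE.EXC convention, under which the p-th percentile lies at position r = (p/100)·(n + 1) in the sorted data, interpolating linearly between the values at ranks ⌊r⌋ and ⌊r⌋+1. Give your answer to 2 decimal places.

n = 20.
r = (70/100)·(20 + 1) = 14.7.
Rank 14 is 10.4 and rank 15 is 10.5.
Interpolate: 10.4 + 0.7·(10.5 − 10.4) = 10.4 + 0.7·0.1 = 10.47.

10.47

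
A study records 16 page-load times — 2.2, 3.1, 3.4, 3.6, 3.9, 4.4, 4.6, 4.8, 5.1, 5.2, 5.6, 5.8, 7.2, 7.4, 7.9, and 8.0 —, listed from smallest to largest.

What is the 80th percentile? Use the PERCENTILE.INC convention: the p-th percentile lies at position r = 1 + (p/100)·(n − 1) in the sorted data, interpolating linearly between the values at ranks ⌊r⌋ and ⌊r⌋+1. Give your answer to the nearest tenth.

n = 16.
r = 1 + (80/100)·(16 − 1) = 1 + 12 = 13.
r is an integer, so P80 is the value at rank 13: 7.2.

7.2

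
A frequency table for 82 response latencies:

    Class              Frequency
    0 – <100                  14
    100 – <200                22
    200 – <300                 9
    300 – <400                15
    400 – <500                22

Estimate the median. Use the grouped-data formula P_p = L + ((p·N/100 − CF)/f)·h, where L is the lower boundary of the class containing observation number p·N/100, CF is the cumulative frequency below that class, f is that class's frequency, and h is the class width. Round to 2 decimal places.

255.56

N = 82; target position k = 50/100 · 82 = 41.
Cumulative frequencies: 14, 36, 45, 60, 82.
Observation 41 falls in the class 200 – <300.
L = 200, CF = 36, f = 9, h = 100.
P50 = 200 + ((41 − 36)/9)·100 = 200 + 55.5556 = 255.556.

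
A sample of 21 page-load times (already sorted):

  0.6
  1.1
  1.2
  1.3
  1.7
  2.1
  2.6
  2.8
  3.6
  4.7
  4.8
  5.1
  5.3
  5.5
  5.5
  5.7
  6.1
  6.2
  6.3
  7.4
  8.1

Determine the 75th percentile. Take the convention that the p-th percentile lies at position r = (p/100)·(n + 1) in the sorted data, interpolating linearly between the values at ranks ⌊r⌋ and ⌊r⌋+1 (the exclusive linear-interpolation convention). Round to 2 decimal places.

n = 21.
r = (75/100)·(21 + 1) = 16.5.
Rank 16 is 5.7 and rank 17 is 6.1.
Interpolate: 5.7 + 0.5·(6.1 − 5.7) = 5.7 + 0.5·0.4 = 5.9.

5.90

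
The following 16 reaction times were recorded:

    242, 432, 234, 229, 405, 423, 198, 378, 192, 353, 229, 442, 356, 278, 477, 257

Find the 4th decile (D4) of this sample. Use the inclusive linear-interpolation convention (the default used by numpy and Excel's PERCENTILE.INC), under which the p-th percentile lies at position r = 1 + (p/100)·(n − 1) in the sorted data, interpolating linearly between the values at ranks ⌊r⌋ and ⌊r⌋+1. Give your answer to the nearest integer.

Sorted: 192, 198, 229, 229, 234, 242, 257, 278, 353, 356, 378, 405, 423, 432, 442, 477.
n = 16.
r = 1 + (40/100)·(16 − 1) = 1 + 6 = 7.
r is an integer, so P40 is the value at rank 7: 257.

257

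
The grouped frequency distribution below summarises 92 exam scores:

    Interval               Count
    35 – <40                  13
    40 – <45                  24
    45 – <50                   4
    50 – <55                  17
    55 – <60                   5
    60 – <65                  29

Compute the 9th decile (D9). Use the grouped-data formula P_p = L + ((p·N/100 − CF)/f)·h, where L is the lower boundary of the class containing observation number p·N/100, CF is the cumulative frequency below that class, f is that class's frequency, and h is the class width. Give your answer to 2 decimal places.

63.41

N = 92; target position k = 90/100 · 92 = 82.8.
Cumulative frequencies: 13, 37, 41, 58, 63, 92.
Observation 82.8 falls in the class 60 – <65.
L = 60, CF = 63, f = 29, h = 5.
P90 = 60 + ((82.8 − 63)/29)·5 = 60 + 3.41379 = 63.4138.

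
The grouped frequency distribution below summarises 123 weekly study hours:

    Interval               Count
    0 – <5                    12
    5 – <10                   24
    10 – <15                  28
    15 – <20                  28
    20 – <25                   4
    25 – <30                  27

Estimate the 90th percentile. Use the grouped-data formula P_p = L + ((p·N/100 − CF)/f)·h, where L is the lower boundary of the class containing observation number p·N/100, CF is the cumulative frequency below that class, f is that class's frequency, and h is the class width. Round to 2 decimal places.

N = 123; target position k = 90/100 · 123 = 110.7.
Cumulative frequencies: 12, 36, 64, 92, 96, 123.
Observation 110.7 falls in the class 25 – <30.
L = 25, CF = 96, f = 27, h = 5.
P90 = 25 + ((110.7 − 96)/27)·5 = 25 + 2.72222 = 27.7222.

27.72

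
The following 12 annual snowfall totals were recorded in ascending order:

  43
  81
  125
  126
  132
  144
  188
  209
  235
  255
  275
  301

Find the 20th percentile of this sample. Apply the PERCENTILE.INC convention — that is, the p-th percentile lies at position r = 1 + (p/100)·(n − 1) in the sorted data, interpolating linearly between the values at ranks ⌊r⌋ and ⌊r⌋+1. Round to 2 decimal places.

n = 12.
r = 1 + (20/100)·(12 − 1) = 1 + 2.2 = 3.2.
Rank 3 is 125 and rank 4 is 126.
Interpolate: 125 + 0.2·(126 − 125) = 125 + 0.2·1 = 125.2.

125.20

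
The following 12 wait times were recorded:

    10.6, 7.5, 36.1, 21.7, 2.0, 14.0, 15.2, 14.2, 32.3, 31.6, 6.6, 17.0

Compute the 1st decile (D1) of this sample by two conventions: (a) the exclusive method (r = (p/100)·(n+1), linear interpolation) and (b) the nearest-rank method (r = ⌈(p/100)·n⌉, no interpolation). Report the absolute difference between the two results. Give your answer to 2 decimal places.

3.22

Sorted: 2.0, 6.6, 7.5, 10.6, 14.0, 14.2, 15.2, 17.0, 21.7, 31.6, 32.3, 36.1.
n = 12.
(a) r = 1.3; between ranks 1 (2.0) and 2 (6.6): 3.38.
(b) the nearest-rank method: rank 2 → 6.6.
|3.38 − 6.6| = 3.22.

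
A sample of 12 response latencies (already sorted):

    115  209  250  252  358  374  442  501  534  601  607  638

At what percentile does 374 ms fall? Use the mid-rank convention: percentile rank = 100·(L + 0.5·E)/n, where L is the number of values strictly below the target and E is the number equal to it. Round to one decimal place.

Count below 374: L = 5; count equal: E = 1; n = 12.
Percentile rank = 100·(5 + 0.5·1)/12 = 100·5.5/12 = 45.83.

45.8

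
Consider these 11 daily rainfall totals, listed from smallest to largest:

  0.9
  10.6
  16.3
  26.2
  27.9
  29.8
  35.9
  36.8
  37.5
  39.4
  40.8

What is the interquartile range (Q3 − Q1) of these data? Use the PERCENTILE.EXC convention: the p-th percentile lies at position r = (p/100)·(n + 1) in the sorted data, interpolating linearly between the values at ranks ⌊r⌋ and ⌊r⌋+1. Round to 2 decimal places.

n = 11.
P25: r = 3 (integer) → 16.3.
P75: r = 9 (integer) → 37.5.
Difference: 37.5 − 16.3 = 21.2.

21.20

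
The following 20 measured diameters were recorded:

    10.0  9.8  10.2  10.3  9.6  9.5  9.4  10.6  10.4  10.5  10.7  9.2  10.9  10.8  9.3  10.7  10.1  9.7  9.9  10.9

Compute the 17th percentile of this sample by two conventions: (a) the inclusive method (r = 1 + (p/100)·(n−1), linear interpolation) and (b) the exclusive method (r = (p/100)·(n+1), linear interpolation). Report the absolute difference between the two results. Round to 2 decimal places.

0.07

Sorted: 9.2, 9.3, 9.4, 9.5, 9.6, 9.7, 9.8, 9.9, 10.0, 10.1, 10.2, 10.3, 10.4, 10.5, 10.6, 10.7, 10.7, 10.8, 10.9, 10.9.
n = 20.
(a) r = 4.23; between ranks 4 (9.5) and 5 (9.6): 9.523.
(b) r = 3.57; between ranks 3 (9.4) and 4 (9.5): 9.457.
|9.523 − 9.457| = 0.066.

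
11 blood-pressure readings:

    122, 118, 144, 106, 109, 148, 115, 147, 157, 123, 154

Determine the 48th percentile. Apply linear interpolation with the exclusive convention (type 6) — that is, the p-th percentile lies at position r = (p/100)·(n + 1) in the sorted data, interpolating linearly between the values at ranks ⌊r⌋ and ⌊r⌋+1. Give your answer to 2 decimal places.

Sorted: 106, 109, 115, 118, 122, 123, 144, 147, 148, 154, 157.
n = 11.
r = (48/100)·(11 + 1) = 5.76.
Rank 5 is 122 and rank 6 is 123.
Interpolate: 122 + 0.76·(123 − 122) = 122 + 0.76·1 = 122.76.

122.76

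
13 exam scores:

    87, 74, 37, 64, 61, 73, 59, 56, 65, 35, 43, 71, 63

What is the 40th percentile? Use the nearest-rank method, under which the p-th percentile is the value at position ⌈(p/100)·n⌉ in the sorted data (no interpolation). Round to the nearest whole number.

Sorted: 35, 37, 43, 56, 59, 61, 63, 64, 65, 71, 73, 74, 87.
n = 13.
Position = ⌈40/100 · 13⌉ = ⌈5.2⌉ = 6.
The value at rank 6 is 61.

61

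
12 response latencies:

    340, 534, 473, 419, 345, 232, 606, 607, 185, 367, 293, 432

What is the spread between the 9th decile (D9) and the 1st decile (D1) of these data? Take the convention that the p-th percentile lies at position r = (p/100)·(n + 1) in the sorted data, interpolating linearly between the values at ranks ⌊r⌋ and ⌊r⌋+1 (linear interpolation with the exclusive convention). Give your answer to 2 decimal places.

407.60

Sorted: 185, 232, 293, 340, 345, 367, 419, 432, 473, 534, 606, 607.
n = 12.
P10: r = 1.3; ranks 1–2 are 185, 232; interpolating gives 199.1.
P90: r = 11.7; ranks 11–12 are 606, 607; interpolating gives 606.7.
Difference: 606.7 − 199.1 = 407.6.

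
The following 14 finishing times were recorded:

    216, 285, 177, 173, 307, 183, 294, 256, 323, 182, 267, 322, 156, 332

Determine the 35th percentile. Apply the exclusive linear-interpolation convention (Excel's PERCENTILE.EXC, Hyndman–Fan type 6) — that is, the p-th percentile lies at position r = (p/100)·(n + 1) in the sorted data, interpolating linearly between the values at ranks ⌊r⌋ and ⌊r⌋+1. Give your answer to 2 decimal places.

Sorted: 156, 173, 177, 182, 183, 216, 256, 267, 285, 294, 307, 322, 323, 332.
n = 14.
r = (35/100)·(14 + 1) = 5.25.
Rank 5 is 183 and rank 6 is 216.
Interpolate: 183 + 0.25·(216 − 183) = 183 + 0.25·33 = 191.25.

191.25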